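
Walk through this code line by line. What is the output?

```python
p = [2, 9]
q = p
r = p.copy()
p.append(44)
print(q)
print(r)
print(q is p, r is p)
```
[2, 9, 44]
[2, 9]
True False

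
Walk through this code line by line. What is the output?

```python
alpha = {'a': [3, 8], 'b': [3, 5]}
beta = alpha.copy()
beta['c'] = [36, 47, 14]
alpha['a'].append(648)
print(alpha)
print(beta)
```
{'a': [3, 8, 648], 'b': [3, 5]}
{'a': [3, 8, 648], 'b': [3, 5], 'c': [36, 47, 14]}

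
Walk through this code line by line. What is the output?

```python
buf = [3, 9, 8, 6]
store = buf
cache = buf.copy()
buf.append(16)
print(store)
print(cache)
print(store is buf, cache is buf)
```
[3, 9, 8, 6, 16]
[3, 9, 8, 6]
True False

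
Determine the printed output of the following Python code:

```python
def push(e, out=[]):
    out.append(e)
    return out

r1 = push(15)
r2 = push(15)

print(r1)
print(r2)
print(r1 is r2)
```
[15, 15]
[15, 15]
True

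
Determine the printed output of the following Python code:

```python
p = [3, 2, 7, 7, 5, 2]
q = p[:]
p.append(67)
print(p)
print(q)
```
[3, 2, 7, 7, 5, 2, 67]
[3, 2, 7, 7, 5, 2]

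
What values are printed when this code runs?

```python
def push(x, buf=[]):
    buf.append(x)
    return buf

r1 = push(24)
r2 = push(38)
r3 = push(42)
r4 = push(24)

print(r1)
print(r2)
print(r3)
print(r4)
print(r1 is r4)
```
[24, 38, 42, 24]
[24, 38, 42, 24]
[24, 38, 42, 24]
[24, 38, 42, 24]
True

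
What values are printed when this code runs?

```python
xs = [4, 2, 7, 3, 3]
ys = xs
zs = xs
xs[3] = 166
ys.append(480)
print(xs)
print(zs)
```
[4, 2, 7, 166, 3, 480]
[4, 2, 7, 166, 3, 480]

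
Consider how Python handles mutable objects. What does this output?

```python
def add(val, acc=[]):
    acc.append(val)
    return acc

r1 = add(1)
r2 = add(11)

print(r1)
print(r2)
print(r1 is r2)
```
[1, 11]
[1, 11]
True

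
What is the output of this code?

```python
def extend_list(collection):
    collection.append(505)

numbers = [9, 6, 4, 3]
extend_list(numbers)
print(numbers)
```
[9, 6, 4, 3, 505]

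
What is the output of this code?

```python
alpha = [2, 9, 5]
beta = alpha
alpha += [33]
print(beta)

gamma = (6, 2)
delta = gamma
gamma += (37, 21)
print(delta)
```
[2, 9, 5, 33]
(6, 2)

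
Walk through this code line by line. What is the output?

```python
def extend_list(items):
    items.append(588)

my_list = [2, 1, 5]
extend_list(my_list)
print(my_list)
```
[2, 1, 5, 588]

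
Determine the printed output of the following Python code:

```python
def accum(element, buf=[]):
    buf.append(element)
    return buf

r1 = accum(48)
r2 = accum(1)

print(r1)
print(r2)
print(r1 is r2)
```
[48, 1]
[48, 1]
True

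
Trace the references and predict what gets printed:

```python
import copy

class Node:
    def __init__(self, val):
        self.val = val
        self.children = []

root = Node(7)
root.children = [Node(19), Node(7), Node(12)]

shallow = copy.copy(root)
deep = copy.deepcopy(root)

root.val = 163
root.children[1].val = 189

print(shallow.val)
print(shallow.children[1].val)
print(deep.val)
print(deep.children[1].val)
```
7
189
7
7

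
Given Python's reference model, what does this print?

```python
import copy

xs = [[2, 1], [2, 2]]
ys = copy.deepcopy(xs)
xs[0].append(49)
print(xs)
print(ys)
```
[[2, 1, 49], [2, 2]]
[[2, 1], [2, 2]]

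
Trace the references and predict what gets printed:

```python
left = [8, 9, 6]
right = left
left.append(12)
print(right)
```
[8, 9, 6, 12]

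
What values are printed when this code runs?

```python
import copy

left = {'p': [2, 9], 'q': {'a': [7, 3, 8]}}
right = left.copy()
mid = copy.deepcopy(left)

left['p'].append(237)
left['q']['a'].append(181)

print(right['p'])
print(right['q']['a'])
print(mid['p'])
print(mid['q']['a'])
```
[2, 9, 237]
[7, 3, 8, 181]
[2, 9]
[7, 3, 8]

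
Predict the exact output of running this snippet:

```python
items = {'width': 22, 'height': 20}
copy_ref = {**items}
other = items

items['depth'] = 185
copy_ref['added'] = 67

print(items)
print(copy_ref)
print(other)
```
{'width': 22, 'height': 20, 'depth': 185}
{'width': 22, 'height': 20, 'added': 67}
{'width': 22, 'height': 20, 'depth': 185}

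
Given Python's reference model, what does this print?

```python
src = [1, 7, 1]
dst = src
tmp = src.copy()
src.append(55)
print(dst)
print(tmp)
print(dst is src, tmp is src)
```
[1, 7, 1, 55]
[1, 7, 1]
True False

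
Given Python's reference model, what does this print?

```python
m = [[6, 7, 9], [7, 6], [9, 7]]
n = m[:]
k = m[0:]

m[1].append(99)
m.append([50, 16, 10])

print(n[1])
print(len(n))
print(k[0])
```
[7, 6, 99]
3
[6, 7, 9]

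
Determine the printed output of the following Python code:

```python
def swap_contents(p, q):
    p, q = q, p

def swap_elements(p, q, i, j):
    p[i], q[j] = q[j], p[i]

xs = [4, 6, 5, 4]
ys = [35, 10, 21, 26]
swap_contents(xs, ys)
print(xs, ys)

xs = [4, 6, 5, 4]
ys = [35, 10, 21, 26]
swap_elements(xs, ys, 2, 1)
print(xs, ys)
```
[4, 6, 5, 4] [35, 10, 21, 26]
[4, 6, 10, 4] [35, 5, 21, 26]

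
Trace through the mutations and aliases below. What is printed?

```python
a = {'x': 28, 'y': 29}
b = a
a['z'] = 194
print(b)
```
{'x': 28, 'y': 29, 'z': 194}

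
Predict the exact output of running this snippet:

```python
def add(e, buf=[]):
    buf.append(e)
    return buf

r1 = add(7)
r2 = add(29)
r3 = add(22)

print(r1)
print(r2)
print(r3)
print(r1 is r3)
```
[7, 29, 22]
[7, 29, 22]
[7, 29, 22]
True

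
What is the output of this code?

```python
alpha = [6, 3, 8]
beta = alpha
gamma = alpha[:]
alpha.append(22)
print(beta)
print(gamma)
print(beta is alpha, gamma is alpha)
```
[6, 3, 8, 22]
[6, 3, 8]
True False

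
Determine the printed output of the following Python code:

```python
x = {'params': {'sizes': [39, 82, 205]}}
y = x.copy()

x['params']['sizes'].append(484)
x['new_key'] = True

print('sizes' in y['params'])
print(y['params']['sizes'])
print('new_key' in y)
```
True
[39, 82, 205, 484]
False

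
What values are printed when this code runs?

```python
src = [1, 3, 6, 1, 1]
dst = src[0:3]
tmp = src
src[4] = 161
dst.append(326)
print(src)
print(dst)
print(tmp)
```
[1, 3, 6, 1, 161]
[1, 3, 6, 326]
[1, 3, 6, 1, 161]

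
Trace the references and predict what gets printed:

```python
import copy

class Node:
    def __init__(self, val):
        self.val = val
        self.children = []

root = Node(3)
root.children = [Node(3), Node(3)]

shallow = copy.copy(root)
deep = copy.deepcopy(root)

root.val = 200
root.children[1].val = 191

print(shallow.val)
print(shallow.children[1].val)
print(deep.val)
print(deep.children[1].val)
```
3
191
3
3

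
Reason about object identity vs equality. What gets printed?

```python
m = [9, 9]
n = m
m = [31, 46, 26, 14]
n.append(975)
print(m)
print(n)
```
[31, 46, 26, 14]
[9, 9, 975]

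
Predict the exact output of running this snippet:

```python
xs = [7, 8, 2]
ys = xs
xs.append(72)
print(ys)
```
[7, 8, 2, 72]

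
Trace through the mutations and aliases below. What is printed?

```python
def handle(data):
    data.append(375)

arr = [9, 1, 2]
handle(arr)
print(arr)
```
[9, 1, 2, 375]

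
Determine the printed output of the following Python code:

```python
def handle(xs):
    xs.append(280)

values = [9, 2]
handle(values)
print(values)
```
[9, 2, 280]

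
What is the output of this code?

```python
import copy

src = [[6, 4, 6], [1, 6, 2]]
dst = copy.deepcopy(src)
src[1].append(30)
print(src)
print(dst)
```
[[6, 4, 6], [1, 6, 2, 30]]
[[6, 4, 6], [1, 6, 2]]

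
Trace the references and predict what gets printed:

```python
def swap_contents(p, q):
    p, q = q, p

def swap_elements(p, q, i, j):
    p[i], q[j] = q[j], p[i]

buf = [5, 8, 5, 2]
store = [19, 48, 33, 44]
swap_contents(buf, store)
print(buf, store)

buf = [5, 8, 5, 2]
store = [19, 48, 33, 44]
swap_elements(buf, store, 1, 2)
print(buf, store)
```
[5, 8, 5, 2] [19, 48, 33, 44]
[5, 33, 5, 2] [19, 48, 8, 44]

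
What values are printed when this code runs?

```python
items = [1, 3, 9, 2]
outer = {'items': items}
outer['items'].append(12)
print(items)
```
[1, 3, 9, 2, 12]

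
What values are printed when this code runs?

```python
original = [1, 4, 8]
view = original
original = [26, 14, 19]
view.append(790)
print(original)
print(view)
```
[26, 14, 19]
[1, 4, 8, 790]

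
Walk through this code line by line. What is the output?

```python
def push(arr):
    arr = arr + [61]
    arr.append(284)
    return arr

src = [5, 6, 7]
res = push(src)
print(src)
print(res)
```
[5, 6, 7]
[5, 6, 7, 61, 284]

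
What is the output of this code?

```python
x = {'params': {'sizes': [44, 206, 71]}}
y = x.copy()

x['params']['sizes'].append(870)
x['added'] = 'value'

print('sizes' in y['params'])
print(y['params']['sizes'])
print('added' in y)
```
True
[44, 206, 71, 870]
False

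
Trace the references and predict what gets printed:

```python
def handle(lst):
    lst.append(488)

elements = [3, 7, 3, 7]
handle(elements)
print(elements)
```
[3, 7, 3, 7, 488]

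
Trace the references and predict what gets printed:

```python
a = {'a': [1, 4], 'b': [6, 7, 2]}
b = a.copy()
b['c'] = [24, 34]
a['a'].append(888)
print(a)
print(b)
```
{'a': [1, 4, 888], 'b': [6, 7, 2]}
{'a': [1, 4, 888], 'b': [6, 7, 2], 'c': [24, 34]}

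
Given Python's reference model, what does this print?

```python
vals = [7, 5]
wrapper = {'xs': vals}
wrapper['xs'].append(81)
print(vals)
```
[7, 5, 81]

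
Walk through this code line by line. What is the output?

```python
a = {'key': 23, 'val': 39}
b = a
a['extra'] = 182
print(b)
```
{'key': 23, 'val': 39, 'extra': 182}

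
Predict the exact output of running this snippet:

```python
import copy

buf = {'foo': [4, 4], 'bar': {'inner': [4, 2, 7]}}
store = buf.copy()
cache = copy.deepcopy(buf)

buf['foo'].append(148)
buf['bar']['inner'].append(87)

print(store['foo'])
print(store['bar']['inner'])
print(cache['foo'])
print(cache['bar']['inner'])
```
[4, 4, 148]
[4, 2, 7, 87]
[4, 4]
[4, 2, 7]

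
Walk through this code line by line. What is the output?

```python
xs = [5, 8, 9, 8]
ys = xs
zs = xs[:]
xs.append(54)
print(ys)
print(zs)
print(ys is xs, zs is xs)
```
[5, 8, 9, 8, 54]
[5, 8, 9, 8]
True False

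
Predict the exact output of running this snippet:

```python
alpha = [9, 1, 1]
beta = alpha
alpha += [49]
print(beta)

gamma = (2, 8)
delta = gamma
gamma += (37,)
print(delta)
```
[9, 1, 1, 49]
(2, 8)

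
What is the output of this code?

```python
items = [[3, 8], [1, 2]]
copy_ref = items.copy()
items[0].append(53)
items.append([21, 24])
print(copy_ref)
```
[[3, 8, 53], [1, 2]]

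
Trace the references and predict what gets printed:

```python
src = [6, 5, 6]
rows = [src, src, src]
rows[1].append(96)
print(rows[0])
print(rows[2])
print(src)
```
[6, 5, 6, 96]
[6, 5, 6, 96]
[6, 5, 6, 96]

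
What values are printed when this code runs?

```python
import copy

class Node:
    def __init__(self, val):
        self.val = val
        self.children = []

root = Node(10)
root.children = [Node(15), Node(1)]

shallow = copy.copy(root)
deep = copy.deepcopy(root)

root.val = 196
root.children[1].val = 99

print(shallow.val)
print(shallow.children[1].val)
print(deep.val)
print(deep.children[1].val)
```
10
99
10
1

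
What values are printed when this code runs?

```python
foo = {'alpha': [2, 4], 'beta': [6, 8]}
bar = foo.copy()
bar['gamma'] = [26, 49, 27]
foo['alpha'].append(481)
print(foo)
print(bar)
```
{'alpha': [2, 4, 481], 'beta': [6, 8]}
{'alpha': [2, 4, 481], 'beta': [6, 8], 'gamma': [26, 49, 27]}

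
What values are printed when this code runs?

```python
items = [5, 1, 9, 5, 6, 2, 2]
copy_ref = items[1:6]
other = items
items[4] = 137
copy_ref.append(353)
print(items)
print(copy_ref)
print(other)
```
[5, 1, 9, 5, 137, 2, 2]
[1, 9, 5, 6, 2, 353]
[5, 1, 9, 5, 137, 2, 2]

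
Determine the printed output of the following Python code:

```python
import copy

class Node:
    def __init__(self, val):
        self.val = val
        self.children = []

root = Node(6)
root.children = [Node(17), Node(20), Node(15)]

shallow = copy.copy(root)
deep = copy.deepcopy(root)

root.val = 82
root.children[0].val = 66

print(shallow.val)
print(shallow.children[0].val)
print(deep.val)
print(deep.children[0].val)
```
6
66
6
17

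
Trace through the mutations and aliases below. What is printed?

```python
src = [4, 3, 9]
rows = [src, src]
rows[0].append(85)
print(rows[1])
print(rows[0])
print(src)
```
[4, 3, 9, 85]
[4, 3, 9, 85]
[4, 3, 9, 85]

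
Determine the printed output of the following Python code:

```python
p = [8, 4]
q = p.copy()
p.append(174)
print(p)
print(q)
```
[8, 4, 174]
[8, 4]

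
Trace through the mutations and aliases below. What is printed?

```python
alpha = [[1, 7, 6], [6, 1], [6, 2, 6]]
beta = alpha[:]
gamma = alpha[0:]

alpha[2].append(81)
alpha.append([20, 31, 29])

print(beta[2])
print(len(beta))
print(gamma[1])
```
[6, 2, 6, 81]
3
[6, 1]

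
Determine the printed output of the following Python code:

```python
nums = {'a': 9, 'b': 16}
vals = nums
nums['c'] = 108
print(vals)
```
{'a': 9, 'b': 16, 'c': 108}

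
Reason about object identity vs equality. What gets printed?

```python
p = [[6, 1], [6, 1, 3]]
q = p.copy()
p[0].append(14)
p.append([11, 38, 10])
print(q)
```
[[6, 1, 14], [6, 1, 3]]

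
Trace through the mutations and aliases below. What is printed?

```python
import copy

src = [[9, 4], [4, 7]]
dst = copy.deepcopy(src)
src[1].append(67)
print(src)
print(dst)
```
[[9, 4], [4, 7, 67]]
[[9, 4], [4, 7]]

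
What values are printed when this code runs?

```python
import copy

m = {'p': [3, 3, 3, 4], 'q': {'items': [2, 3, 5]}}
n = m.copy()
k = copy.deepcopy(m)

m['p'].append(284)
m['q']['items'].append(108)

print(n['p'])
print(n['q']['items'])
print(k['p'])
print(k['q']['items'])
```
[3, 3, 3, 4, 284]
[2, 3, 5, 108]
[3, 3, 3, 4]
[2, 3, 5]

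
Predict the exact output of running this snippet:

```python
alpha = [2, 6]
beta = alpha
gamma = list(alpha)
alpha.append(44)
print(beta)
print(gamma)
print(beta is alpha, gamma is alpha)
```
[2, 6, 44]
[2, 6]
True False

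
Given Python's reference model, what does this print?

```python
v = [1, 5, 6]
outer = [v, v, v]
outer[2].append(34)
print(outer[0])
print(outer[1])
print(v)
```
[1, 5, 6, 34]
[1, 5, 6, 34]
[1, 5, 6, 34]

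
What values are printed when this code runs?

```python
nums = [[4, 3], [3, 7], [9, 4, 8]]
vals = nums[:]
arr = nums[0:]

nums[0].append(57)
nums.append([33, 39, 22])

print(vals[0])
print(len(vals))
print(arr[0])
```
[4, 3, 57]
3
[4, 3, 57]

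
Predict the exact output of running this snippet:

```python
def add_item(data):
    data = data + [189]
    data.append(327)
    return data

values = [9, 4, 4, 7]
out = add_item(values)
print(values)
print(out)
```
[9, 4, 4, 7]
[9, 4, 4, 7, 189, 327]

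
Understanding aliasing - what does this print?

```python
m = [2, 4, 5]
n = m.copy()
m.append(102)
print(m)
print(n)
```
[2, 4, 5, 102]
[2, 4, 5]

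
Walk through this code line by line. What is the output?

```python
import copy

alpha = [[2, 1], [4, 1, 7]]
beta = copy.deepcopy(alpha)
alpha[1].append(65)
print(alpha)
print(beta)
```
[[2, 1], [4, 1, 7, 65]]
[[2, 1], [4, 1, 7]]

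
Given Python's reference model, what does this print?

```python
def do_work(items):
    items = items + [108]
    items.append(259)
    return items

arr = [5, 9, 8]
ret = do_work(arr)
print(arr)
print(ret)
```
[5, 9, 8]
[5, 9, 8, 108, 259]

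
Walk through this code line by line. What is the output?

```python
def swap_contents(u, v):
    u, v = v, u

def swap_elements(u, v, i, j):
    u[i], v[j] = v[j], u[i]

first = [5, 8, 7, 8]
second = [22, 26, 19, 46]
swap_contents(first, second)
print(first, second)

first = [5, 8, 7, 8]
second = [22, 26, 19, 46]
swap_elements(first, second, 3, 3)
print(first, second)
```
[5, 8, 7, 8] [22, 26, 19, 46]
[5, 8, 7, 46] [22, 26, 19, 8]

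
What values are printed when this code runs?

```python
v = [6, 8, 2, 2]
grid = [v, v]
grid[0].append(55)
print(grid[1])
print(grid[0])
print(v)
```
[6, 8, 2, 2, 55]
[6, 8, 2, 2, 55]
[6, 8, 2, 2, 55]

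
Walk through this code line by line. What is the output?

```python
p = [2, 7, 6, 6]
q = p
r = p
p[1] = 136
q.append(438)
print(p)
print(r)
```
[2, 136, 6, 6, 438]
[2, 136, 6, 6, 438]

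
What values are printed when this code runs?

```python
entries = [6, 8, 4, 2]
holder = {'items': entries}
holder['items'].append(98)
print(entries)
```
[6, 8, 4, 2, 98]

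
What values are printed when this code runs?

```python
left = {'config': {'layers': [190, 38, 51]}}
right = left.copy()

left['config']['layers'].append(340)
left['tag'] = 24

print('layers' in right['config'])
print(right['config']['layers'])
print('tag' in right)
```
True
[190, 38, 51, 340]
False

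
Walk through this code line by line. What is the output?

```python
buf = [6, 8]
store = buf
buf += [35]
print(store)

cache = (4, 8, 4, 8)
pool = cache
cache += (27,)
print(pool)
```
[6, 8, 35]
(4, 8, 4, 8)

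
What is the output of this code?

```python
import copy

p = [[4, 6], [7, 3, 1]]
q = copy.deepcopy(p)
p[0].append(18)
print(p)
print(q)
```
[[4, 6, 18], [7, 3, 1]]
[[4, 6], [7, 3, 1]]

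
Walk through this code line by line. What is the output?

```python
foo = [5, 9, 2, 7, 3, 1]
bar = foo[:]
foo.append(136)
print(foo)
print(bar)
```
[5, 9, 2, 7, 3, 1, 136]
[5, 9, 2, 7, 3, 1]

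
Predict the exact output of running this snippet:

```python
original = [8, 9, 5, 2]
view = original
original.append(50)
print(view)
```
[8, 9, 5, 2, 50]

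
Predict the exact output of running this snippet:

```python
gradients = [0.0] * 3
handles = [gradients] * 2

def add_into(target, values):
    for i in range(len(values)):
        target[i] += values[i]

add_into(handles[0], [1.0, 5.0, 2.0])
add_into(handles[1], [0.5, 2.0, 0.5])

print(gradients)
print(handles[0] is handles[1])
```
[1.5, 7.0, 2.5]
True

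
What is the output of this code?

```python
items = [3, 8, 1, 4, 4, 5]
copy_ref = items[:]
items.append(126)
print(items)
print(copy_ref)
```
[3, 8, 1, 4, 4, 5, 126]
[3, 8, 1, 4, 4, 5]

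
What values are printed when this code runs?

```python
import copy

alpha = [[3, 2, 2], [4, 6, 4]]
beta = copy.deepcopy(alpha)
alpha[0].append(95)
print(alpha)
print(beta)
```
[[3, 2, 2, 95], [4, 6, 4]]
[[3, 2, 2], [4, 6, 4]]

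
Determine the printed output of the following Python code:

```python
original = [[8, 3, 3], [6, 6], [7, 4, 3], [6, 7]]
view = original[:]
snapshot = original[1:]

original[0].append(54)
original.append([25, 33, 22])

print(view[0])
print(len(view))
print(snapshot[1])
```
[8, 3, 3, 54]
4
[7, 4, 3]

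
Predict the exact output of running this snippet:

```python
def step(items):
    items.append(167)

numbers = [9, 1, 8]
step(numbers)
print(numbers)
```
[9, 1, 8, 167]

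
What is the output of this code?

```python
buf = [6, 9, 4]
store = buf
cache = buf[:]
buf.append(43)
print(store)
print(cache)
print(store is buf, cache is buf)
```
[6, 9, 4, 43]
[6, 9, 4]
True False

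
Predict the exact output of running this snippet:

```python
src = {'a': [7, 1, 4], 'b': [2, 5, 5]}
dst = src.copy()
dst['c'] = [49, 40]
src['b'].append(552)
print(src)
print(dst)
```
{'a': [7, 1, 4], 'b': [2, 5, 5, 552]}
{'a': [7, 1, 4], 'b': [2, 5, 5, 552], 'c': [49, 40]}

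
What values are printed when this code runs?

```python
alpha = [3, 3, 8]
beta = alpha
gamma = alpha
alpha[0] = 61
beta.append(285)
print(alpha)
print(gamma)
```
[61, 3, 8, 285]
[61, 3, 8, 285]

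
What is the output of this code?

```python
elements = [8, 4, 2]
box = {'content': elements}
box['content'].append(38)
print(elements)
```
[8, 4, 2, 38]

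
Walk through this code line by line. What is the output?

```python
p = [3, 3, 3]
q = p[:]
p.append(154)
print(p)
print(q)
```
[3, 3, 3, 154]
[3, 3, 3]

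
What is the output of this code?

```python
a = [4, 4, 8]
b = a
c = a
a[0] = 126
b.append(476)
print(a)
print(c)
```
[126, 4, 8, 476]
[126, 4, 8, 476]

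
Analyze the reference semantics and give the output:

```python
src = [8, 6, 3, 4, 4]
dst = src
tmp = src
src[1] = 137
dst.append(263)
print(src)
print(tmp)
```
[8, 137, 3, 4, 4, 263]
[8, 137, 3, 4, 4, 263]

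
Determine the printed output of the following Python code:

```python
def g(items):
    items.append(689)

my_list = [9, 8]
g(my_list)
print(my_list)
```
[9, 8, 689]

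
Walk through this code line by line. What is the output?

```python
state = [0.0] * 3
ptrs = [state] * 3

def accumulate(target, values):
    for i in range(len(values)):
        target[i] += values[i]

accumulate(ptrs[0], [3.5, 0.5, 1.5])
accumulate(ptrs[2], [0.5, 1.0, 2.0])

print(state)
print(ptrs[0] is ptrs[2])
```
[4.0, 1.5, 3.5]
True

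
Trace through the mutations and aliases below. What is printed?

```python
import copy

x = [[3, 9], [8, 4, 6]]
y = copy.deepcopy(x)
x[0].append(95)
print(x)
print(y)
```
[[3, 9, 95], [8, 4, 6]]
[[3, 9], [8, 4, 6]]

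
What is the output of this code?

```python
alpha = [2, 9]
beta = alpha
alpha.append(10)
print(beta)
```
[2, 9, 10]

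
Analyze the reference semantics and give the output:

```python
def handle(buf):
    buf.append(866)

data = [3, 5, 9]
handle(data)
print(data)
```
[3, 5, 9, 866]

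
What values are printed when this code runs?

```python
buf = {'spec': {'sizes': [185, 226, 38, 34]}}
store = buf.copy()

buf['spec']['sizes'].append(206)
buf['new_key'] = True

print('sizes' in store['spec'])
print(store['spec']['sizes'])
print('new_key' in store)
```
True
[185, 226, 38, 34, 206]
False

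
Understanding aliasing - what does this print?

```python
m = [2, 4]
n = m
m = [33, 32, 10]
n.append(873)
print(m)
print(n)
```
[33, 32, 10]
[2, 4, 873]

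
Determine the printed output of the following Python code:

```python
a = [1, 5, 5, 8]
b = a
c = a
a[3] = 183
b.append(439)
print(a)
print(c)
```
[1, 5, 5, 183, 439]
[1, 5, 5, 183, 439]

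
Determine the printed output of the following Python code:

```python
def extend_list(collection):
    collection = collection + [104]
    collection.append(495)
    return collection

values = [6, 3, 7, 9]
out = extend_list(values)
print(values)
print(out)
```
[6, 3, 7, 9]
[6, 3, 7, 9, 104, 495]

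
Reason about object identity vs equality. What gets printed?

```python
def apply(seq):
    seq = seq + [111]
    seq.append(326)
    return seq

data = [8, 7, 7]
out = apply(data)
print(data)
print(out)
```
[8, 7, 7]
[8, 7, 7, 111, 326]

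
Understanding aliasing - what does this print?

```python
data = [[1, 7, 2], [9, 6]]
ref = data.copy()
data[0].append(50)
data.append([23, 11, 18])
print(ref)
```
[[1, 7, 2, 50], [9, 6]]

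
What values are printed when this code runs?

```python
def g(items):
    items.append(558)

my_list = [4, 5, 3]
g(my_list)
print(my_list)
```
[4, 5, 3, 558]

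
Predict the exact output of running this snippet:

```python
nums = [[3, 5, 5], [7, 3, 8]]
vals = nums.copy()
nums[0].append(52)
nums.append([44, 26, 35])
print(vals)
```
[[3, 5, 5, 52], [7, 3, 8]]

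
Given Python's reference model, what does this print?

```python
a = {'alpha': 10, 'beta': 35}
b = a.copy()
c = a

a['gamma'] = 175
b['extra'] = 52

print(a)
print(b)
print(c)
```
{'alpha': 10, 'beta': 35, 'gamma': 175}
{'alpha': 10, 'beta': 35, 'extra': 52}
{'alpha': 10, 'beta': 35, 'gamma': 175}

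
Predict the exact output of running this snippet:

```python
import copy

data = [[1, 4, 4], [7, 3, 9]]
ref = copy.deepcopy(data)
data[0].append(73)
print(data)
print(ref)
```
[[1, 4, 4, 73], [7, 3, 9]]
[[1, 4, 4], [7, 3, 9]]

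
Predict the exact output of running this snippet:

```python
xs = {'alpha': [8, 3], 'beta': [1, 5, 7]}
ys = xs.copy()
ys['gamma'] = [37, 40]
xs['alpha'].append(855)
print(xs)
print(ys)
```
{'alpha': [8, 3, 855], 'beta': [1, 5, 7]}
{'alpha': [8, 3, 855], 'beta': [1, 5, 7], 'gamma': [37, 40]}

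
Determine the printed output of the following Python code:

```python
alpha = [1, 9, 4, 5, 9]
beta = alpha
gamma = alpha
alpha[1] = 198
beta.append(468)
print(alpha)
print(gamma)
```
[1, 198, 4, 5, 9, 468]
[1, 198, 4, 5, 9, 468]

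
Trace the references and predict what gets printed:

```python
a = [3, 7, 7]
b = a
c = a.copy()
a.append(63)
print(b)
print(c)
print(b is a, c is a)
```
[3, 7, 7, 63]
[3, 7, 7]
True False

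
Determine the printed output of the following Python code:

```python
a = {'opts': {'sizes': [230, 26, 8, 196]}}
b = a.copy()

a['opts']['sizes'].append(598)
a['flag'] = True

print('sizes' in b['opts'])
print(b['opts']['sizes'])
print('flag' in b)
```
True
[230, 26, 8, 196, 598]
False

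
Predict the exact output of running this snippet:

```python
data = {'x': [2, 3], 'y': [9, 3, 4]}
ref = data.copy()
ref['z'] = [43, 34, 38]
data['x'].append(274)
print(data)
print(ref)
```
{'x': [2, 3, 274], 'y': [9, 3, 4]}
{'x': [2, 3, 274], 'y': [9, 3, 4], 'z': [43, 34, 38]}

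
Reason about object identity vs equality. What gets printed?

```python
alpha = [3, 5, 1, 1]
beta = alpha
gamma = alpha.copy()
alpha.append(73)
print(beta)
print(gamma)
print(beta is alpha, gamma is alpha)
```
[3, 5, 1, 1, 73]
[3, 5, 1, 1]
True False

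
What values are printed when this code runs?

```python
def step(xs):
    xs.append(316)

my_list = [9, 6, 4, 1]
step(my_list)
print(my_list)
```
[9, 6, 4, 1, 316]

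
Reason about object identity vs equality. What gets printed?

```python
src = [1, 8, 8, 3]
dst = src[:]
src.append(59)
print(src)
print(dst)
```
[1, 8, 8, 3, 59]
[1, 8, 8, 3]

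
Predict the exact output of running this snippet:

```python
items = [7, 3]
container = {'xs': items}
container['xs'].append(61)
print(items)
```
[7, 3, 61]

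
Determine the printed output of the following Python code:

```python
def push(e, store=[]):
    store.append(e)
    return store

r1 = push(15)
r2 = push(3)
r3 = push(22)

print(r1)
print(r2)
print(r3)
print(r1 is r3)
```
[15, 3, 22]
[15, 3, 22]
[15, 3, 22]
True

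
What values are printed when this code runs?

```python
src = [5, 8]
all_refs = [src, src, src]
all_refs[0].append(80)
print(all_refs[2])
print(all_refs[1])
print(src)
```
[5, 8, 80]
[5, 8, 80]
[5, 8, 80]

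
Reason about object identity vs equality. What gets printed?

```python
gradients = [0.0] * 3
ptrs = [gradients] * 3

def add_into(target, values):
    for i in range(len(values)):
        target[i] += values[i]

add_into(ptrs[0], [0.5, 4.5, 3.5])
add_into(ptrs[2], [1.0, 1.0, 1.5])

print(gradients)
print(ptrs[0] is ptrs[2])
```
[1.5, 5.5, 5.0]
True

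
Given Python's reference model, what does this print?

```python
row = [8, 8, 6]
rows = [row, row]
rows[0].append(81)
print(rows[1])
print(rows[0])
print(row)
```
[8, 8, 6, 81]
[8, 8, 6, 81]
[8, 8, 6, 81]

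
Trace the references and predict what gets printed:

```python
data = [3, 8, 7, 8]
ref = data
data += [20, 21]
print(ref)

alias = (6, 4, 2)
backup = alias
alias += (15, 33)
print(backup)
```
[3, 8, 7, 8, 20, 21]
(6, 4, 2)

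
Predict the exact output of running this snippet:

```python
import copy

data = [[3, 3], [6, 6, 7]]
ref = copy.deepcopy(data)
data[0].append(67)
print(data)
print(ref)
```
[[3, 3, 67], [6, 6, 7]]
[[3, 3], [6, 6, 7]]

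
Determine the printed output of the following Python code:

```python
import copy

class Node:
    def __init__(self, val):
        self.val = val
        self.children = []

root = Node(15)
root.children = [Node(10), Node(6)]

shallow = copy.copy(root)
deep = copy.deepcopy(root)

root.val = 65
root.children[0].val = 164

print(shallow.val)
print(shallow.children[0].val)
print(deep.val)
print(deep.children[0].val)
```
15
164
15
10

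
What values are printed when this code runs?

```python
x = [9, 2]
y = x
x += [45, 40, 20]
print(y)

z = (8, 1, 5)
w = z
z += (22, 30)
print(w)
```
[9, 2, 45, 40, 20]
(8, 1, 5)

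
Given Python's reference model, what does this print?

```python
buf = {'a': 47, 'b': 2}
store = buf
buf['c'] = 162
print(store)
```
{'a': 47, 'b': 2, 'c': 162}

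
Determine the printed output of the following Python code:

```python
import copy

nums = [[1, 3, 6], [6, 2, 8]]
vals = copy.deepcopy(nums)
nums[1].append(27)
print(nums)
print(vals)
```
[[1, 3, 6], [6, 2, 8, 27]]
[[1, 3, 6], [6, 2, 8]]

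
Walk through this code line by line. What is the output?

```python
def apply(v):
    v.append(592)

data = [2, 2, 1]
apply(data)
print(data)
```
[2, 2, 1, 592]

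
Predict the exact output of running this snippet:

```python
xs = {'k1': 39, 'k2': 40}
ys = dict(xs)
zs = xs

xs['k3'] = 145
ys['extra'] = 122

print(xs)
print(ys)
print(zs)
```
{'k1': 39, 'k2': 40, 'k3': 145}
{'k1': 39, 'k2': 40, 'extra': 122}
{'k1': 39, 'k2': 40, 'k3': 145}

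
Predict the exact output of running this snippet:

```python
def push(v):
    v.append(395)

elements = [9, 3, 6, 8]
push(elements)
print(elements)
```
[9, 3, 6, 8, 395]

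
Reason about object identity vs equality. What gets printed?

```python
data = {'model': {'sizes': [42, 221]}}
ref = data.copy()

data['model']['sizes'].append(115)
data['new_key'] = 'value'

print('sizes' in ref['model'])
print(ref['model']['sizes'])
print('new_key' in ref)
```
True
[42, 221, 115]
False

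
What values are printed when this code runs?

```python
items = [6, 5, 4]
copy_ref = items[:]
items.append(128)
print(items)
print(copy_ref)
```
[6, 5, 4, 128]
[6, 5, 4]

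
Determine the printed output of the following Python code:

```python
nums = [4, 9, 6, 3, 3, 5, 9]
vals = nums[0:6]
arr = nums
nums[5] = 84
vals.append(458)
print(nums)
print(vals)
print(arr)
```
[4, 9, 6, 3, 3, 84, 9]
[4, 9, 6, 3, 3, 5, 458]
[4, 9, 6, 3, 3, 84, 9]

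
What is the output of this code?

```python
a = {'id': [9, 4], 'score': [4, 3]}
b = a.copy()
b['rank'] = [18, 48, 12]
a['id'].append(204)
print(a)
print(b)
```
{'id': [9, 4, 204], 'score': [4, 3]}
{'id': [9, 4, 204], 'score': [4, 3], 'rank': [18, 48, 12]}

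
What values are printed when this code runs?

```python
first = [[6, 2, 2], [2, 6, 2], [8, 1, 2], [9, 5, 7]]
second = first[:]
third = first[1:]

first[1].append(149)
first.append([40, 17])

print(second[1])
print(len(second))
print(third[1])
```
[2, 6, 2, 149]
4
[8, 1, 2]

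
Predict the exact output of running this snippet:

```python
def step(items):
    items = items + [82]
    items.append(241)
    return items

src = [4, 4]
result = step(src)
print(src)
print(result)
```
[4, 4]
[4, 4, 82, 241]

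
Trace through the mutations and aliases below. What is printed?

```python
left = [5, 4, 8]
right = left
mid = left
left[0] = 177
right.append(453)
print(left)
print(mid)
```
[177, 4, 8, 453]
[177, 4, 8, 453]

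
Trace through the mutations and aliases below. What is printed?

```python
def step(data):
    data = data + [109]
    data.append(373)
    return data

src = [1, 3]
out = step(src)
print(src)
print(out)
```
[1, 3]
[1, 3, 109, 373]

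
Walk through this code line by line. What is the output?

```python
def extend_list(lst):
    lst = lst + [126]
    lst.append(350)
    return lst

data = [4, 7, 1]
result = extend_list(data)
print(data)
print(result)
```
[4, 7, 1]
[4, 7, 1, 126, 350]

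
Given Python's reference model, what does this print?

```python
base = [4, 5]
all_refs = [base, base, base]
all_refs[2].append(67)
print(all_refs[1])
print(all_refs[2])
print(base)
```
[4, 5, 67]
[4, 5, 67]
[4, 5, 67]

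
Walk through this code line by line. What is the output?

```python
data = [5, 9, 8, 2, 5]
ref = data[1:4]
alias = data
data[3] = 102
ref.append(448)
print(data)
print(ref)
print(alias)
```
[5, 9, 8, 102, 5]
[9, 8, 2, 448]
[5, 9, 8, 102, 5]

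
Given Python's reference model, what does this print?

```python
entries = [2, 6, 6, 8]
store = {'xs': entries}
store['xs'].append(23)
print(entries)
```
[2, 6, 6, 8, 23]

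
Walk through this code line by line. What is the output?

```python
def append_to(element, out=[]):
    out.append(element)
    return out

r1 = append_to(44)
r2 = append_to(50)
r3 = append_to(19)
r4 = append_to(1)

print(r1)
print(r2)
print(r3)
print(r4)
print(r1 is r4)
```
[44, 50, 19, 1]
[44, 50, 19, 1]
[44, 50, 19, 1]
[44, 50, 19, 1]
True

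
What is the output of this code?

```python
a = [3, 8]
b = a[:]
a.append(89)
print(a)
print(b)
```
[3, 8, 89]
[3, 8]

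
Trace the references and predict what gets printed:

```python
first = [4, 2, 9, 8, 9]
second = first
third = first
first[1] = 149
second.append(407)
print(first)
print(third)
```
[4, 149, 9, 8, 9, 407]
[4, 149, 9, 8, 9, 407]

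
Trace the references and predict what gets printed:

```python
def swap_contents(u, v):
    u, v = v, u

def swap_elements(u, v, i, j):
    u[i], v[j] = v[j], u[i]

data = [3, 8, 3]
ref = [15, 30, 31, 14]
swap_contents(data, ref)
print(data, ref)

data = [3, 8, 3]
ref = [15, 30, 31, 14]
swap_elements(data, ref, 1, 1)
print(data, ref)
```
[3, 8, 3] [15, 30, 31, 14]
[3, 30, 3] [15, 8, 31, 14]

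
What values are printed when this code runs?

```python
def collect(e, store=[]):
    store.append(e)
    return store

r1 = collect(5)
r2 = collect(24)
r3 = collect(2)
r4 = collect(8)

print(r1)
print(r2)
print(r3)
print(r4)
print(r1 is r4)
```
[5, 24, 2, 8]
[5, 24, 2, 8]
[5, 24, 2, 8]
[5, 24, 2, 8]
True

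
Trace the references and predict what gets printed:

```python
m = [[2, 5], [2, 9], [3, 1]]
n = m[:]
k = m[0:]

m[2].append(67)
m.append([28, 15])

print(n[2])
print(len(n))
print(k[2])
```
[3, 1, 67]
3
[3, 1, 67]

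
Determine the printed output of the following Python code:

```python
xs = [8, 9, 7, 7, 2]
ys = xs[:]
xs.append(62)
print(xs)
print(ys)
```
[8, 9, 7, 7, 2, 62]
[8, 9, 7, 7, 2]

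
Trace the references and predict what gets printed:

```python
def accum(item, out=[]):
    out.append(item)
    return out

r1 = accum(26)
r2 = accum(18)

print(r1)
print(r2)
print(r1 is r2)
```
[26, 18]
[26, 18]
True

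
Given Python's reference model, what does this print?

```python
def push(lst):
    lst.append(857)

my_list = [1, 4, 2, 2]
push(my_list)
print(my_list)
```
[1, 4, 2, 2, 857]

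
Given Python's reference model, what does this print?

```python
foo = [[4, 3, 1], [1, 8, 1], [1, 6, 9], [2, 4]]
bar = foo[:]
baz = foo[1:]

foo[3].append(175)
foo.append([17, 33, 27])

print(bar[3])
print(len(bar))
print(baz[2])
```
[2, 4, 175]
4
[2, 4, 175]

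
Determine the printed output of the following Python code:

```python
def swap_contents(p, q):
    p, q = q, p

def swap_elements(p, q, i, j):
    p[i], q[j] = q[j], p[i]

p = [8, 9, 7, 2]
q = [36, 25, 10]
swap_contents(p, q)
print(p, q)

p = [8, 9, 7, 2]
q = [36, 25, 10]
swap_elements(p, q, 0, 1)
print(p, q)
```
[8, 9, 7, 2] [36, 25, 10]
[25, 9, 7, 2] [36, 8, 10]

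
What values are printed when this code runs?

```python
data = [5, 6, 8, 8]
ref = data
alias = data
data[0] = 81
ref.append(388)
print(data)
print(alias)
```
[81, 6, 8, 8, 388]
[81, 6, 8, 8, 388]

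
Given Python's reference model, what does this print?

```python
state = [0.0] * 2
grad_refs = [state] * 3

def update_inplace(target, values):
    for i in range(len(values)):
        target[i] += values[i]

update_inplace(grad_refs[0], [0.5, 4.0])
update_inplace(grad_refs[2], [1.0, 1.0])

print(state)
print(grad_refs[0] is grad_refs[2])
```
[1.5, 5.0]
True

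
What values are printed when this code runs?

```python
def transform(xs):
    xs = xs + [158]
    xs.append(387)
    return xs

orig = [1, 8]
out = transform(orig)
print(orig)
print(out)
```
[1, 8]
[1, 8, 158, 387]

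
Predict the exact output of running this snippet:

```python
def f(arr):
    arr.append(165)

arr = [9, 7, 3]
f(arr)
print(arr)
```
[9, 7, 3, 165]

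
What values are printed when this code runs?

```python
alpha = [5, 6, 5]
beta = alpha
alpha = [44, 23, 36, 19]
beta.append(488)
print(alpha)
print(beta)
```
[44, 23, 36, 19]
[5, 6, 5, 488]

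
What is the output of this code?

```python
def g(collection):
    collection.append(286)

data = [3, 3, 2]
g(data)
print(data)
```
[3, 3, 2, 286]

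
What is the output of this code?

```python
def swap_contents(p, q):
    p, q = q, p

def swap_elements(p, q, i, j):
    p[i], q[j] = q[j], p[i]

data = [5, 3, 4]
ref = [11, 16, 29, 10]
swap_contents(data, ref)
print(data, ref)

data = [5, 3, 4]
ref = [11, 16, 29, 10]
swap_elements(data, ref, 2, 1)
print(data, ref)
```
[5, 3, 4] [11, 16, 29, 10]
[5, 3, 16] [11, 4, 29, 10]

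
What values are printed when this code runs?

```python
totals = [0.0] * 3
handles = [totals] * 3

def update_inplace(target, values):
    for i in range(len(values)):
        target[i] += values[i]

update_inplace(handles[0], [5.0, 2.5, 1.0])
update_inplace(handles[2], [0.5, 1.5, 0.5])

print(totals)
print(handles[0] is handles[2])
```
[5.5, 4.0, 1.5]
True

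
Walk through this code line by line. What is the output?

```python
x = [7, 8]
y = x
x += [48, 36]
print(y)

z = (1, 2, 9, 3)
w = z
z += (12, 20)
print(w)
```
[7, 8, 48, 36]
(1, 2, 9, 3)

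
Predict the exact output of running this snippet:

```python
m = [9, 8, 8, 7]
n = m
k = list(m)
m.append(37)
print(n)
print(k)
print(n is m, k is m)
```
[9, 8, 8, 7, 37]
[9, 8, 8, 7]
True False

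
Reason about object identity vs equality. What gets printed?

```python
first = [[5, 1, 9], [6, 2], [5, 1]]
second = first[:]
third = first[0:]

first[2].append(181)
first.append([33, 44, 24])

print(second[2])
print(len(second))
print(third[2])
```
[5, 1, 181]
3
[5, 1, 181]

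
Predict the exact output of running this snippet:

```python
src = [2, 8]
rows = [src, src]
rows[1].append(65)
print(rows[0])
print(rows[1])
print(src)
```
[2, 8, 65]
[2, 8, 65]
[2, 8, 65]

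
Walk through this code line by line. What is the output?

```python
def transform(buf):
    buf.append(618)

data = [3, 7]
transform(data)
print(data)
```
[3, 7, 618]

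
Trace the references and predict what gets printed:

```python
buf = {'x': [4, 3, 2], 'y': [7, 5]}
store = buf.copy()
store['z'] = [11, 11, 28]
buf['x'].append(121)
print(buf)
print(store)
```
{'x': [4, 3, 2, 121], 'y': [7, 5]}
{'x': [4, 3, 2, 121], 'y': [7, 5], 'z': [11, 11, 28]}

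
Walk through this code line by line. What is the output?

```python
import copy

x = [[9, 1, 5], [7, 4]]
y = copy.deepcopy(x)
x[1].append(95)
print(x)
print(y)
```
[[9, 1, 5], [7, 4, 95]]
[[9, 1, 5], [7, 4]]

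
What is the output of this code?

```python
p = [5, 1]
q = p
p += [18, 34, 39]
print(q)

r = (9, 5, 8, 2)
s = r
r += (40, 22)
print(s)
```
[5, 1, 18, 34, 39]
(9, 5, 8, 2)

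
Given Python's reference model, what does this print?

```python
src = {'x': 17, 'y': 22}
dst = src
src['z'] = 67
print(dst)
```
{'x': 17, 'y': 22, 'z': 67}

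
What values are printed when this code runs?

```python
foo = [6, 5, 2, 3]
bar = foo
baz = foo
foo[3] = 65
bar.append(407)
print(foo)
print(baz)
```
[6, 5, 2, 65, 407]
[6, 5, 2, 65, 407]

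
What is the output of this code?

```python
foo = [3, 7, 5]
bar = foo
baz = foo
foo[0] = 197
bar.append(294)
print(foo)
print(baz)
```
[197, 7, 5, 294]
[197, 7, 5, 294]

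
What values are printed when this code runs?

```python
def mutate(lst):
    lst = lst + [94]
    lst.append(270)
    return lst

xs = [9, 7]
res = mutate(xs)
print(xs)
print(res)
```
[9, 7]
[9, 7, 94, 270]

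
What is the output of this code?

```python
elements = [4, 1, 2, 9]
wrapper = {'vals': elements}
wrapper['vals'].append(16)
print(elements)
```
[4, 1, 2, 9, 16]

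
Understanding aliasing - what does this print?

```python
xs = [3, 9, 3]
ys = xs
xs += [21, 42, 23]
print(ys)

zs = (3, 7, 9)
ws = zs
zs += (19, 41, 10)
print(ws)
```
[3, 9, 3, 21, 42, 23]
(3, 7, 9)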